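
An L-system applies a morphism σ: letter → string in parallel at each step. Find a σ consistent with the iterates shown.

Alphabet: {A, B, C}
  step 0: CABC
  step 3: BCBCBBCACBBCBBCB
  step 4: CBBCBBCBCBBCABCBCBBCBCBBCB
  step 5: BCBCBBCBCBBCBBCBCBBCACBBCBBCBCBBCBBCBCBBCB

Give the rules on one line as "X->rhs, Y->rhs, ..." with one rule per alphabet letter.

  step 4 ⇒ step 5: CBBCBBCBCBBCABCBCBBCBCBBCB ⇒ B·CB·CB·B·CB·CB·B·CB·B·CB·CB·B·CA·CB·B·CB·B·CB·CB·B·CB·B·CB·CB·B·CB
    A ↦ CA
    B ↦ CB
    C ↦ B

A->CA, B->CB, C->B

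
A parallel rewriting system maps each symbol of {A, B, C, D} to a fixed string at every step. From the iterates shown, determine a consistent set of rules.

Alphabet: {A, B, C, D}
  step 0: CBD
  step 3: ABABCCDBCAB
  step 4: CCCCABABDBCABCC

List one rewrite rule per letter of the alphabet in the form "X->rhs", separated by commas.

A->C, B->C, C->AB, D->DB

  step 3 ⇒ step 4: ABABCCDBCAB ⇒ C·C·C·C·AB·AB·DB·C·AB·C·C
    A ↦ C
    B ↦ C
    C ↦ AB
    D ↦ DB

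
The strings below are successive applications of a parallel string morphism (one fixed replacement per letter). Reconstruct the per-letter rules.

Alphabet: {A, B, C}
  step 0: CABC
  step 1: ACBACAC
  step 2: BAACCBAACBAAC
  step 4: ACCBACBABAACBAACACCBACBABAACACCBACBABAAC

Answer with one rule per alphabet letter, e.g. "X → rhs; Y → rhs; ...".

A->BA, B->C, C->AC

  step 1 ⇒ step 2: ACBACAC ⇒ BA·AC·C·BA·AC·BA·AC
    A ↦ BA
    B ↦ C
    C ↦ AC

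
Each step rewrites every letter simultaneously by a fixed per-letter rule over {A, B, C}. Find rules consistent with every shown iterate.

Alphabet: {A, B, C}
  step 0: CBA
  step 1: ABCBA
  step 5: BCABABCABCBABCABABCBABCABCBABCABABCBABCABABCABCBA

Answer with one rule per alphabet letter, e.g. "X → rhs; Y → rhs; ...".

  step 0 ⇒ step 1: CBA ⇒ A·BC·BA
    A ↦ BA
    B ↦ BC
    C ↦ A

A->BA, B->BC, C->A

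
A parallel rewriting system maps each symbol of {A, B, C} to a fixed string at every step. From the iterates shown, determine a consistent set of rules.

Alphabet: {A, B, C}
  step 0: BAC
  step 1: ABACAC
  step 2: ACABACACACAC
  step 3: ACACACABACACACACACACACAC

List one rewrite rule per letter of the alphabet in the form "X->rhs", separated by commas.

  step 2 ⇒ step 3: ACABACACACAC ⇒ AC·AC·AC·AB·AC·AC·AC·AC·AC·AC·AC·AC
    A ↦ AC
    B ↦ AB
    C ↦ AC

A->AC, B->AB, C->AC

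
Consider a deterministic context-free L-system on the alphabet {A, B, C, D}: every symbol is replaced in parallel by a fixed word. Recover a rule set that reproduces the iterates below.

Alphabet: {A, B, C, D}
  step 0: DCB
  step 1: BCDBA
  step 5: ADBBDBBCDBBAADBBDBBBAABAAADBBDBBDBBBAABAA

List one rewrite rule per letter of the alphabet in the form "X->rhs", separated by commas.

A->DBB, B->A, C->CDB, D->B

  step 0 ⇒ step 1: DCB ⇒ B·CDB·A
    B ↦ A
    C ↦ CDB
    D ↦ B
    A ↦ DBB  (constrained at step 1)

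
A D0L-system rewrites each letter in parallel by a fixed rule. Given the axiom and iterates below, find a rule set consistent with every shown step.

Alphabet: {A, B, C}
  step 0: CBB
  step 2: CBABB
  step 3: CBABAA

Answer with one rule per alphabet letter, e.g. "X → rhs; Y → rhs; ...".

A->B, B->A, C->CB

  step 2 ⇒ step 3: CBABB ⇒ CB·A·B·A·A
    A ↦ B
    B ↦ A
    C ↦ CB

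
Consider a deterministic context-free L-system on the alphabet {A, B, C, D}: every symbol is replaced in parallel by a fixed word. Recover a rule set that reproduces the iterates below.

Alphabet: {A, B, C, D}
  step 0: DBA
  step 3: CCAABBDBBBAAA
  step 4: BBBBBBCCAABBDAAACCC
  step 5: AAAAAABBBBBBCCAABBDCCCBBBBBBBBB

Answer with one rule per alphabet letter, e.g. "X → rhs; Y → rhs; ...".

A->C, B->A, C->BBB, D->BBD

  step 4 ⇒ step 5: BBBBBBCCAABBDAAACCC ⇒ A·A·A·A·A·A·BBB·BBB·C·C·A·A·BBD·C·C·C·BBB·BBB·BBB
    A ↦ C
    B ↦ A
    C ↦ BBB
    D ↦ BBD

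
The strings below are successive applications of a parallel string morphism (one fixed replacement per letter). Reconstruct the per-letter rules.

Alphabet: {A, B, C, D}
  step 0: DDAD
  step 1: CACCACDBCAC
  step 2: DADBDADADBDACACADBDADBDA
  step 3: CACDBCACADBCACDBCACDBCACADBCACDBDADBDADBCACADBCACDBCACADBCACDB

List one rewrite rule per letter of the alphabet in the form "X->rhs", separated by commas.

  step 2 ⇒ step 3: DADBDADADBDACACADBDADBDA ⇒ CAC·DB·CAC·ADB·CAC·DB·CAC·DB·CAC·ADB·CAC·DB·DA·DB·DA·DB·CAC·ADB·CAC·DB·CAC·ADB·CAC·DB
    A ↦ DB
    B ↦ ADB
    C ↦ DA
    D ↦ CAC

A->DB, B->ADB, C->DA, D->CAC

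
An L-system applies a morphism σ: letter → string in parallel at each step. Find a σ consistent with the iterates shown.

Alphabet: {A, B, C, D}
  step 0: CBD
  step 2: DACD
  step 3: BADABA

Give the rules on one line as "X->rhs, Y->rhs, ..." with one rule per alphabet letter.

A->D, B->C, C->A, D->BA

  step 2 ⇒ step 3: DACD ⇒ BA·D·A·BA
    A ↦ D
    C ↦ A
    D ↦ BA
    B ↦ C  (constrained at step 0)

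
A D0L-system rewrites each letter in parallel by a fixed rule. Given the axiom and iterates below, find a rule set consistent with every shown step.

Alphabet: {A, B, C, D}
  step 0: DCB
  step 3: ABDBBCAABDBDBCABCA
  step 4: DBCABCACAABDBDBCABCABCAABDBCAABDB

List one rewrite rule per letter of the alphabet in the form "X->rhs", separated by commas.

  step 3 ⇒ step 4: ABDBBCAABDBDBCABCA ⇒ DB·CA·B·CA·CA·AB·DB·DB·CA·B·CA·B·CA·AB·DB·CA·AB·DB
    A ↦ DB
    B ↦ CA
    C ↦ AB
    D ↦ B

A->DB, B->CA, C->AB, D->B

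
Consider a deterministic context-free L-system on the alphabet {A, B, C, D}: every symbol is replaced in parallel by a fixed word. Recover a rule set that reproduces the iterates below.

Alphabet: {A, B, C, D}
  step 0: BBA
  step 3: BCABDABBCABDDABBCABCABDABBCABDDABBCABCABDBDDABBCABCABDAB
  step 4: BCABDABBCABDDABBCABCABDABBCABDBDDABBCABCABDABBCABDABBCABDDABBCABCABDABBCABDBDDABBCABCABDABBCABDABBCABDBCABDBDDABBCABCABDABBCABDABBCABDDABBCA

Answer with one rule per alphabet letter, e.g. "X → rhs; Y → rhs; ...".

A->DAB, B->BCA, C->B, D->BD

  step 3 ⇒ step 4: BCABDABBCABDDABBCABCABDABBCABDDABBCABCABDBDDABBCABCABDAB ⇒ BCA·B·DAB·BCA·BD·DAB·BCA·BCA·B·DAB·BCA·BD·BD·DAB·BCA·BCA·B·DAB·BCA·B·DAB·BCA·BD·DAB·BCA·BCA·B·DAB·BCA·BD·BD·DAB·BCA·BCA·B·DAB·BCA·B·DAB·BCA·BD·BCA·BD·BD·DAB·BCA·BCA·B·DAB·BCA·B·DAB·BCA·BD·DAB·BCA
    A ↦ DAB
    B ↦ BCA
    C ↦ B
    D ↦ BD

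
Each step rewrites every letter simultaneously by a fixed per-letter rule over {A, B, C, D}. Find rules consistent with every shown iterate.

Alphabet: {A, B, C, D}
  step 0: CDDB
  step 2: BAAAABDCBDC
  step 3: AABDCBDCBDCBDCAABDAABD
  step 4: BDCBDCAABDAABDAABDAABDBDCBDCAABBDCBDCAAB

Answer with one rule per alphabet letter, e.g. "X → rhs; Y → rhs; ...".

  step 3 ⇒ step 4: AABDCBDCBDCBDCAABDAABD ⇒ BDC·BDC·AA·B·D·AA·B·D·AA·B·D·AA·B·D·BDC·BDC·AA·B·BDC·BDC·AA·B
    A ↦ BDC
    B ↦ AA
    C ↦ D
    D ↦ B

A->BDC, B->AA, C->D, D->B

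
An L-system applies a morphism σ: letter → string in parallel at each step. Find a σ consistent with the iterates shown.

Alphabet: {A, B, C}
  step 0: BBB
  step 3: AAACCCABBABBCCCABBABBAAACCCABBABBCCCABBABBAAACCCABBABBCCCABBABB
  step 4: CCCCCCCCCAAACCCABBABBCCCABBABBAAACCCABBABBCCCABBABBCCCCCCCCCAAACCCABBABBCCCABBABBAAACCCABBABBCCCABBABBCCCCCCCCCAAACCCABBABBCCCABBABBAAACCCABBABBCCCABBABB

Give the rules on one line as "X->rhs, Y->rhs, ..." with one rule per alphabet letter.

  step 3 ⇒ step 4: AAACCCABBABBCCCABBABBAAACCCABBABBCCCABBABBAAACCCABBABBCCCABBABB ⇒ CCC·CCC·CCC·A·A·A·CCC·ABB·ABB·CCC·ABB·ABB·A·A·A·CCC·ABB·ABB·CCC·ABB·ABB·CCC·CCC·CCC·A·A·A·CCC·ABB·ABB·CCC·ABB·ABB·A·A·A·CCC·ABB·ABB·CCC·ABB·ABB·CCC·CCC·CCC·A·A·A·CCC·ABB·ABB·CCC·ABB·ABB·A·A·A·CCC·ABB·ABB·CCC·ABB·ABB
    A ↦ CCC
    B ↦ ABB
    C ↦ A

A->CCC, B->ABB, C->A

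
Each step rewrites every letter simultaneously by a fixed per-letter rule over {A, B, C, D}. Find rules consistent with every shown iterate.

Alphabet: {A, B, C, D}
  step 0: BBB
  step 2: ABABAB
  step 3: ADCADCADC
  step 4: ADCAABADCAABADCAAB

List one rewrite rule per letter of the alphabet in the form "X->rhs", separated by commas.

  step 3 ⇒ step 4: ADCADCADC ⇒ AD·CA·AB·AD·CA·AB·AD·CA·AB
    A ↦ AD
    C ↦ AB
    D ↦ CA
  step 2 ⇒ step 3: ABABAB ⇒ AD·C·AD·C·AD·C
    B ↦ C

A->AD, B->C, C->AB, D->CA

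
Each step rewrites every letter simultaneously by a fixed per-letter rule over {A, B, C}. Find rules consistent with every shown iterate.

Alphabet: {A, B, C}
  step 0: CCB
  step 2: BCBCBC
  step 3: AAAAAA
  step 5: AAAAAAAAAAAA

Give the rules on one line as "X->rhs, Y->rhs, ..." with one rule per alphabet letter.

  step 2 ⇒ step 3: BCBCBC ⇒ A·A·A·A·A·A
    B ↦ A
    C ↦ A
    A ↦ BC  (constrained at step 3)

A->BC, B->A, C->A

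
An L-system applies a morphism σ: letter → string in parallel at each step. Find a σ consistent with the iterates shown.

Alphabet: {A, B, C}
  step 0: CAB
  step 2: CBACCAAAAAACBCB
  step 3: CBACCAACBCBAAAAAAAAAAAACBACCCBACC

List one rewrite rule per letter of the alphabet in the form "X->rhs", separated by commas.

A->AA, B->ACC, C->CB

  step 2 ⇒ step 3: CBACCAAAAAACBCB ⇒ CB·ACC·AA·CB·CB·AA·AA·AA·AA·AA·AA·CB·ACC·CB·ACC
    A ↦ AA
    B ↦ ACC
    C ↦ CB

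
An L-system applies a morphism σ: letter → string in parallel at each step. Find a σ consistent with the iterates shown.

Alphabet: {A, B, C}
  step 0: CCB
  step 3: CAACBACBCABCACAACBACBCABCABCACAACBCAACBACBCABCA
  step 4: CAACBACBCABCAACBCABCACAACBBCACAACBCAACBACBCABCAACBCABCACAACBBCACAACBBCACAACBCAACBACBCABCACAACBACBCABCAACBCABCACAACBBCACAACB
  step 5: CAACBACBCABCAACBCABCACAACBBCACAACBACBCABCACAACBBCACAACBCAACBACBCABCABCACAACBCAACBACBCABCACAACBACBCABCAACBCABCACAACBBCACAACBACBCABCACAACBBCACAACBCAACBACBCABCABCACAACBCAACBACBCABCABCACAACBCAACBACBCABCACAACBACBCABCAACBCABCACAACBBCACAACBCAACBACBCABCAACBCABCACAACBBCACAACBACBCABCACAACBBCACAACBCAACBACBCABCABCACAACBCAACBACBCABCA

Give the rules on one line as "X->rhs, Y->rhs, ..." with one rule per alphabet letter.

A->ACB, B->BCA, C->CA

  step 4 ⇒ step 5: CAACBACBCABCAACBCABCACAACBBCACAACBCAACBACBCABCAACBCABCACAACBBCACAACBBCACAACBCAACBACBCABCACAACBACBCABCAACBCABCACAACBBCACAACB ⇒ CA·ACB·ACB·CA·BCA·ACB·CA·BCA·CA·ACB·BCA·CA·ACB·ACB·CA·BCA·CA·ACB·BCA·CA·ACB·CA·ACB·ACB·CA·BCA·BCA·CA·ACB·CA·ACB·ACB·CA·BCA·CA·ACB·ACB·CA·BCA·ACB·CA·BCA·CA·ACB·BCA·CA·ACB·ACB·CA·BCA·CA·ACB·BCA·CA·ACB·CA·ACB·ACB·CA·BCA·BCA·CA·ACB·CA·ACB·ACB·CA·BCA·BCA·CA·ACB·CA·ACB·ACB·CA·BCA·CA·ACB·ACB·CA·BCA·ACB·CA·BCA·CA·ACB·BCA·CA·ACB·CA·ACB·ACB·CA·BCA·ACB·CA·BCA·CA·ACB·BCA·CA·ACB·ACB·CA·BCA·CA·ACB·BCA·CA·ACB·CA·ACB·ACB·CA·BCA·BCA·CA·ACB·CA·ACB·ACB·CA·BCA
    A ↦ ACB
    B ↦ BCA
    C ↦ CA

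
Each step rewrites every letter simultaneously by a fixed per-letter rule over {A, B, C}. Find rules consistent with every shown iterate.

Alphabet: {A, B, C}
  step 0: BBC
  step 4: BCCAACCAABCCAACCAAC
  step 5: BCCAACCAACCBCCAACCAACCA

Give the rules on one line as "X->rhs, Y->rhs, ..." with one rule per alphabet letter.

  step 4 ⇒ step 5: BCCAACCAABCCAACCAAC ⇒ BCC·A·A·C·C·A·A·C·C·BCC·A·A·C·C·A·A·C·C·A
    A ↦ C
    B ↦ BCC
    C ↦ A

A->C, B->BCC, C->A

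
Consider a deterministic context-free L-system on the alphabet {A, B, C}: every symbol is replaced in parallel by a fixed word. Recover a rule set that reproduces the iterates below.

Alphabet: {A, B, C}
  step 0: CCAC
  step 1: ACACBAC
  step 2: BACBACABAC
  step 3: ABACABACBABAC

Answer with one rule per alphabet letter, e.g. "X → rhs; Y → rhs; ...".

  step 2 ⇒ step 3: BACBACABAC ⇒ A·B·AC·A·B·AC·B·A·B·AC
    A ↦ B
    B ↦ A
    C ↦ AC

A->B, B->A, C->AC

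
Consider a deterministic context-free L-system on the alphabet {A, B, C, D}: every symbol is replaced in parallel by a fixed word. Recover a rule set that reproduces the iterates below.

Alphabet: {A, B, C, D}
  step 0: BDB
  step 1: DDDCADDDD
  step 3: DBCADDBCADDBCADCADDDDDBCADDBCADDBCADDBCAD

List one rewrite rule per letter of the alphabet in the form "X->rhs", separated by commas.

A->B, B->DDD, C->D, D->CAD

  step 0 ⇒ step 1: BDB ⇒ DDD·CAD·DDD
    B ↦ DDD
    D ↦ CAD
    A ↦ B  (constrained at step 1)
    C ↦ D  (constrained at step 1)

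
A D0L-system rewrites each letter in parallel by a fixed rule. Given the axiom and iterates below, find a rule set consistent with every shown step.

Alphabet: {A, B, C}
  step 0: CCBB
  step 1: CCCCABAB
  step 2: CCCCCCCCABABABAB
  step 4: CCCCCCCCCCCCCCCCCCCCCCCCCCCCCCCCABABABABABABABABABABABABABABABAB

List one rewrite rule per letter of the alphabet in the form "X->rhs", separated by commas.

  step 1 ⇒ step 2: CCCCABAB ⇒ CC·CC·CC·CC·AB·AB·AB·AB
    A ↦ AB
    B ↦ AB
    C ↦ CC

A->AB, B->AB, C->CC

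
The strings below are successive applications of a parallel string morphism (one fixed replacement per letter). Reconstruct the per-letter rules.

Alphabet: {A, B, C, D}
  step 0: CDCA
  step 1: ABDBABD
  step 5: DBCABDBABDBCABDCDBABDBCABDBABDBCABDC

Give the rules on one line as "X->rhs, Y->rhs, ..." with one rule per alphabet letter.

A->D, B->C, C->AB, D->DB

  step 0 ⇒ step 1: CDCA ⇒ AB·DB·AB·D
    A ↦ D
    C ↦ AB
    D ↦ DB
    B ↦ C  (constrained at step 1)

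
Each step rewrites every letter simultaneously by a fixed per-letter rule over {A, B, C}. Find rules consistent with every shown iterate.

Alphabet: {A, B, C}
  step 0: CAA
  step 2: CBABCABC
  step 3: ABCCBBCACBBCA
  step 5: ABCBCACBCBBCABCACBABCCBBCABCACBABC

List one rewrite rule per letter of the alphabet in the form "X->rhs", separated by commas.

A->CB, B->BC, C->A

  step 2 ⇒ step 3: CBABCABC ⇒ A·BC·CB·BC·A·CB·BC·A
    A ↦ CB
    B ↦ BC
    C ↦ A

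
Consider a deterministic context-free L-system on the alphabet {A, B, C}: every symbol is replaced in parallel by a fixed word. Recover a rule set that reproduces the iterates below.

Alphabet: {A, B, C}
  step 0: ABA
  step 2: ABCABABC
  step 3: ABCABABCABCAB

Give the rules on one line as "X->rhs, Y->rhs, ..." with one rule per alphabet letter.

A->AB, B->C, C->AB

  step 2 ⇒ step 3: ABCABABC ⇒ AB·C·AB·AB·C·AB·C·AB
    A ↦ AB
    B ↦ C
    C ↦ AB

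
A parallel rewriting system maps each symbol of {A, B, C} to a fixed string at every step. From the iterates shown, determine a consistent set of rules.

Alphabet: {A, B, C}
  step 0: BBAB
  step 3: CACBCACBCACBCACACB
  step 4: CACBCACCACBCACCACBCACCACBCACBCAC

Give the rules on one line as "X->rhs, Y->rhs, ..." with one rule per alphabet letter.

  step 3 ⇒ step 4: CACBCACBCACBCACACB ⇒ CA·CB·CA·C·CA·CB·CA·C·CA·CB·CA·C·CA·CB·CA·CB·CA·C
    A ↦ CB
    B ↦ C
    C ↦ CA

A->CB, B->C, C->CA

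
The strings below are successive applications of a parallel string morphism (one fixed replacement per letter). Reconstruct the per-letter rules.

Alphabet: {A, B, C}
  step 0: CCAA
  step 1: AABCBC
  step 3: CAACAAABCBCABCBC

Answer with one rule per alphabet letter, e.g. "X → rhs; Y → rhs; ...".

A->BC, B->CA, C->A

  step 0 ⇒ step 1: CCAA ⇒ A·A·BC·BC
    A ↦ BC
    C ↦ A
    B ↦ CA  (constrained at step 1)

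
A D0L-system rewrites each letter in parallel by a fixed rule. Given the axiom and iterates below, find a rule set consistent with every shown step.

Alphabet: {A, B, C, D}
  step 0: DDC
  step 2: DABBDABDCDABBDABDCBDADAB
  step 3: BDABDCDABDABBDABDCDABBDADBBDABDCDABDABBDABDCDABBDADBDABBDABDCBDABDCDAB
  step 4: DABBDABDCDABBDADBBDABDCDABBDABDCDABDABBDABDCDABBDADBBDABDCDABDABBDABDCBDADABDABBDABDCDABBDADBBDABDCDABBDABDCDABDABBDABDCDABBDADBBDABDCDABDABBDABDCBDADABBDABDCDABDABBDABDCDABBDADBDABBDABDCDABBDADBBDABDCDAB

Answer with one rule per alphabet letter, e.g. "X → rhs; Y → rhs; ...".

A->BDC, B->DAB, C->DB, D->BDA

  step 3 ⇒ step 4: BDABDCDABDABBDABDCDABBDADBBDABDCDABDABBDABDCDABBDADBDABBDABDCBDABDCDAB ⇒ DAB·BDA·BDC·DAB·BDA·DB·BDA·BDC·DAB·BDA·BDC·DAB·DAB·BDA·BDC·DAB·BDA·DB·BDA·BDC·DAB·DAB·BDA·BDC·BDA·DAB·DAB·BDA·BDC·DAB·BDA·DB·BDA·BDC·DAB·BDA·BDC·DAB·DAB·BDA·BDC·DAB·BDA·DB·BDA·BDC·DAB·DAB·BDA·BDC·BDA·DAB·BDA·BDC·DAB·DAB·BDA·BDC·DAB·BDA·DB·DAB·BDA·BDC·DAB·BDA·DB·BDA·BDC·DAB
    A ↦ BDC
    B ↦ DAB
    C ↦ DB
    D ↦ BDA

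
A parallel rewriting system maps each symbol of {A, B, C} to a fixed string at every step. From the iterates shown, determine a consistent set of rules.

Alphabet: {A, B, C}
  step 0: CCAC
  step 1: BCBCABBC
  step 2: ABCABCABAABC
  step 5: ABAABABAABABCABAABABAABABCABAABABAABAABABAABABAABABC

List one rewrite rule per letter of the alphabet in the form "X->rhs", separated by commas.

A->AB, B->A, C->BC

  step 1 ⇒ step 2: BCBCABBC ⇒ A·BC·A·BC·AB·A·A·BC
    A ↦ AB
    B ↦ A
    C ↦ BC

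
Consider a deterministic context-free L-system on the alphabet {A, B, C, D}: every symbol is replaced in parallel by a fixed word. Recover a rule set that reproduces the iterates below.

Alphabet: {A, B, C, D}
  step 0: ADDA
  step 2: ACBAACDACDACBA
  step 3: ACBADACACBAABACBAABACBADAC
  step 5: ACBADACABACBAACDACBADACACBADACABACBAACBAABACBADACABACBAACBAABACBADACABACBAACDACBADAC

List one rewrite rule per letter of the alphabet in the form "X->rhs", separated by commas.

A->AC, B->D, C->BA, D->AB

  step 2 ⇒ step 3: ACBAACDACDACBA ⇒ AC·BA·D·AC·AC·BA·AB·AC·BA·AB·AC·BA·D·AC
    A ↦ AC
    B ↦ D
    C ↦ BA
    D ↦ AB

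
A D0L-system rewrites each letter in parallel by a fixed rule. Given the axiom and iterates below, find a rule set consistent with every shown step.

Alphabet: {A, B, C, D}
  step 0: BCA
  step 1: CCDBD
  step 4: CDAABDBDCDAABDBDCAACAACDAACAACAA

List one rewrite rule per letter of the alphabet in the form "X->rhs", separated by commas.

A->BD, B->C, C->CD, D->AA

  step 0 ⇒ step 1: BCA ⇒ C·CD·BD
    A ↦ BD
    B ↦ C
    C ↦ CD
    D ↦ AA  (constrained at step 1)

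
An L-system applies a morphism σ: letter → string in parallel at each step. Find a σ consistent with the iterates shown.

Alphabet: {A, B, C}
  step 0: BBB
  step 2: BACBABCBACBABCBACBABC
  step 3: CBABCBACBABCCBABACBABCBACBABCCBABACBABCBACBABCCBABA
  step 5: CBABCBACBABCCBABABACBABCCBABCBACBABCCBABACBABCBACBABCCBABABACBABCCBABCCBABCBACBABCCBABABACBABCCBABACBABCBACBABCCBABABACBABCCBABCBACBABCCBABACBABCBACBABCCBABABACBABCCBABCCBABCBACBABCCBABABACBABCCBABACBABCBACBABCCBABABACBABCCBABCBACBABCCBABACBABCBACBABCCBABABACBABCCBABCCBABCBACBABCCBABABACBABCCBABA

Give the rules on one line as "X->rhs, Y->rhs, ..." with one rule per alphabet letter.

  step 2 ⇒ step 3: BACBABCBACBABCBACBABC ⇒ CBA·BC·BA·CBA·BC·CBA·BA·CBA·BC·BA·CBA·BC·CBA·BA·CBA·BC·BA·CBA·BC·CBA·BA
    A ↦ BC
    B ↦ CBA
    C ↦ BA

A->BC, B->CBA, C->BA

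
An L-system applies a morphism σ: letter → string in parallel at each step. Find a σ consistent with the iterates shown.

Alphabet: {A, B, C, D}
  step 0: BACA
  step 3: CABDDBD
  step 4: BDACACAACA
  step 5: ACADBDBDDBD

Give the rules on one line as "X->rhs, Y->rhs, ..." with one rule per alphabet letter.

A->D, B->A, C->B, D->CA

  step 4 ⇒ step 5: BDACACAACA ⇒ A·CA·D·B·D·B·D·D·B·D
    A ↦ D
    B ↦ A
    C ↦ B
    D ↦ CA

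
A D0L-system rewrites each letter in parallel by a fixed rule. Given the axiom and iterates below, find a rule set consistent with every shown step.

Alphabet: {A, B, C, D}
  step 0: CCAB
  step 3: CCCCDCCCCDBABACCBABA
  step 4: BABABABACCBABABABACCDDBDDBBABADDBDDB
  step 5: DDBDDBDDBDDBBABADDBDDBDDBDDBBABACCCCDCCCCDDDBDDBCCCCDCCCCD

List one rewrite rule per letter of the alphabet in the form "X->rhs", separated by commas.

A->DB, B->D, C->BA, D->CC

  step 4 ⇒ step 5: BABABABACCBABABABACCDDBDDBBABADDBDDB ⇒ D·DB·D·DB·D·DB·D·DB·BA·BA·D·DB·D·DB·D·DB·D·DB·BA·BA·CC·CC·D·CC·CC·D·D·DB·D·DB·CC·CC·D·CC·CC·D
    A ↦ DB
    B ↦ D
    C ↦ BA
    D ↦ CC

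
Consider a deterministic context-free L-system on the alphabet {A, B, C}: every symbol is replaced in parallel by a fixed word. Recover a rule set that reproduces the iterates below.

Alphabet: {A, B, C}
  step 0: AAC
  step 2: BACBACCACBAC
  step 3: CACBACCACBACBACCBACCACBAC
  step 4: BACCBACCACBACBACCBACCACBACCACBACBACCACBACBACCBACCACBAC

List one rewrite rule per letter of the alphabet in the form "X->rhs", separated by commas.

  step 3 ⇒ step 4: CACBACCACBACBACCBACCACBAC ⇒ BAC·C·BAC·CA·C·BAC·BAC·C·BAC·CA·C·BAC·CA·C·BAC·BAC·CA·C·BAC·BAC·C·BAC·CA·C·BAC
    A ↦ C
    B ↦ CA
    C ↦ BAC

A->C, B->CA, C->BAC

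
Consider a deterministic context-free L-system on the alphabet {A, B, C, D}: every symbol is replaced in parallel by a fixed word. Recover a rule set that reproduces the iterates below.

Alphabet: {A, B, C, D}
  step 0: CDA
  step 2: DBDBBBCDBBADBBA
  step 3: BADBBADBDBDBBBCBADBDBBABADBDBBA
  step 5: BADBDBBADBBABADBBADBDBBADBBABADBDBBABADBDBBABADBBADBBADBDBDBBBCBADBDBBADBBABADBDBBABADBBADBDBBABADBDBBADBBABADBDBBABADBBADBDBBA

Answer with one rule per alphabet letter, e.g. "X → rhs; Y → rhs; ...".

A->BA, B->DB, C->BBC, D->BA

  step 2 ⇒ step 3: DBDBBBCDBBADBBA ⇒ BA·DB·BA·DB·DB·DB·BBC·BA·DB·DB·BA·BA·DB·DB·BA
    A ↦ BA
    B ↦ DB
    C ↦ BBC
    D ↦ BA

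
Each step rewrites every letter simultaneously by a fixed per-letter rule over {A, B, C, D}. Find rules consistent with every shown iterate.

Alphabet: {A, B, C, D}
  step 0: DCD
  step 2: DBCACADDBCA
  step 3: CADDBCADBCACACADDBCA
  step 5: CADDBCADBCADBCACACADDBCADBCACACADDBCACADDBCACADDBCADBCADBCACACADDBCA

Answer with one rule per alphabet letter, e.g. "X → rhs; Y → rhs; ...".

  step 2 ⇒ step 3: DBCACADDBCA ⇒ CA·D·DB·CA·DB·CA·CA·CA·D·DB·CA
    A ↦ CA
    B ↦ D
    C ↦ DB
    D ↦ CA

A->CA, B->D, C->DB, D->CA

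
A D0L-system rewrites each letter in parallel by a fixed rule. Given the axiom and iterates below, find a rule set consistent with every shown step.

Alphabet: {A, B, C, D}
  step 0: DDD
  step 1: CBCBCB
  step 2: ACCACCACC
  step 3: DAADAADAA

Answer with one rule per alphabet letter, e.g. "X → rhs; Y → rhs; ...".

  step 2 ⇒ step 3: ACCACCACC ⇒ D·A·A·D·A·A·D·A·A
    A ↦ D
    C ↦ A
  step 1 ⇒ step 2: CBCBCB ⇒ A·CC·A·CC·A·CC
    B ↦ CC
  step 0 ⇒ step 1: DDD ⇒ CB·CB·CB
    D ↦ CB

A->D, B->CC, C->A, D->CB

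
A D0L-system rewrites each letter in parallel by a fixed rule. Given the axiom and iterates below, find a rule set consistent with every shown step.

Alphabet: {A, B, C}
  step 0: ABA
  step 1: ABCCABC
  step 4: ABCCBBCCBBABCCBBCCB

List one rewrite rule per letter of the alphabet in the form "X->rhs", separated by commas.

  step 0 ⇒ step 1: ABA ⇒ ABC·C·ABC
    A ↦ ABC
    B ↦ C
    C ↦ B  (constrained at step 1)

A->ABC, B->C, C->B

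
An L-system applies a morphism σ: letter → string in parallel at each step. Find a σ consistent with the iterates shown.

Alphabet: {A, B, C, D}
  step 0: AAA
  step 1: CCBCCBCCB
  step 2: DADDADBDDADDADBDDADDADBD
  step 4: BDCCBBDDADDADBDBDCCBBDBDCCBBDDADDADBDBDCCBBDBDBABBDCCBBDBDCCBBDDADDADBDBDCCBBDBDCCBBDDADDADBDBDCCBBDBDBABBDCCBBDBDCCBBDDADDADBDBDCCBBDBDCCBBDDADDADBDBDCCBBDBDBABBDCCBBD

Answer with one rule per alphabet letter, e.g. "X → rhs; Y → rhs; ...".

  step 1 ⇒ step 2: CCBCCBCCB ⇒ DAD·DAD·BD·DAD·DAD·BD·DAD·DAD·BD
    B ↦ BD
    C ↦ DAD
  step 0 ⇒ step 1: AAA ⇒ CCB·CCB·CCB
    A ↦ CCB
    D ↦ BAB  (constrained at step 2)

A->CCB, B->BD, C->DAD, D->BAB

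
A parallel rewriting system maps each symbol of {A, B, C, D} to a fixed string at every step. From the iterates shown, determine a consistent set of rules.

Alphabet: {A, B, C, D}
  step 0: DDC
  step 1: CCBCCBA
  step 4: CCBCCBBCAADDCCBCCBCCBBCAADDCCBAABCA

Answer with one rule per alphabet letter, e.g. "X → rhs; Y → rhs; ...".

A->D, B->BCA, C->A, D->CCB

  step 0 ⇒ step 1: DDC ⇒ CCB·CCB·A
    C ↦ A
    D ↦ CCB
    A ↦ D  (constrained at step 1)
    B ↦ BCA  (constrained at step 1)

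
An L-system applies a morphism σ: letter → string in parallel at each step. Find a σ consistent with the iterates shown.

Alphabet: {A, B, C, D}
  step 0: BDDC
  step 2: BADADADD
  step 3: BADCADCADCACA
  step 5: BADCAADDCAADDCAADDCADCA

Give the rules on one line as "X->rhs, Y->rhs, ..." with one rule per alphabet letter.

  step 2 ⇒ step 3: BADADADD ⇒ BA·D·CA·D·CA·D·CA·CA
    A ↦ D
    B ↦ BA
    D ↦ CA
    C ↦ A  (constrained at step 0)

A->D, B->BA, C->A, D->CA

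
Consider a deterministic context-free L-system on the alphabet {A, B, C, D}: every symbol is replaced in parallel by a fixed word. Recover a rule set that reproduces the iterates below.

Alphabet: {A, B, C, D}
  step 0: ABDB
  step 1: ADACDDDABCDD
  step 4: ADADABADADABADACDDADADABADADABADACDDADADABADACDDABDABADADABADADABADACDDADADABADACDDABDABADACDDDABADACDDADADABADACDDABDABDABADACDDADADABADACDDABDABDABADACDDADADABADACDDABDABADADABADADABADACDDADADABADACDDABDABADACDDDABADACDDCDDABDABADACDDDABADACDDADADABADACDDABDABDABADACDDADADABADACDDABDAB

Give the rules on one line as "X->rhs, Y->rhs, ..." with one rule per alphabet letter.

  step 0 ⇒ step 1: ABDB ⇒ ADA·CDD·DAB·CDD
    A ↦ ADA
    B ↦ CDD
    D ↦ DAB
    C ↦ CD  (constrained at step 1)

A->ADA, B->CDD, C->CD, D->DAB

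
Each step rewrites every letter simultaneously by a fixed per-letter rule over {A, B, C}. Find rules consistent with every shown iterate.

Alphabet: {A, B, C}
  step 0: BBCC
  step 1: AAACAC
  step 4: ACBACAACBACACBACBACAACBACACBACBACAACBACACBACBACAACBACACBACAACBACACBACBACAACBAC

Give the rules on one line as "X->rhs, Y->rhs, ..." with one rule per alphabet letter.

A->ACB, B->A, C->AC

  step 0 ⇒ step 1: BBCC ⇒ A·A·AC·AC
    B ↦ A
    C ↦ AC
    A ↦ ACB  (constrained at step 1)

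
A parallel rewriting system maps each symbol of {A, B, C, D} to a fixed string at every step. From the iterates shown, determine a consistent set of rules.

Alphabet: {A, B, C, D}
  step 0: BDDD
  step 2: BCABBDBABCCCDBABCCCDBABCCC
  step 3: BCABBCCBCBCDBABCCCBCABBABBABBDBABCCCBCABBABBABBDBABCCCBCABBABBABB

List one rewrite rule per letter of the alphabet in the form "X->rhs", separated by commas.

  step 2 ⇒ step 3: BCABBDBABCCCDBABCCCDBABCCC ⇒ BC·ABB·CC·BC·BC·DBA·BC·CC·BC·ABB·ABB·ABB·DBA·BC·CC·BC·ABB·ABB·ABB·DBA·BC·CC·BC·ABB·ABB·ABB
    A ↦ CC
    B ↦ BC
    C ↦ ABB
    D ↦ DBA

A->CC, B->BC, C->ABB, D->DBA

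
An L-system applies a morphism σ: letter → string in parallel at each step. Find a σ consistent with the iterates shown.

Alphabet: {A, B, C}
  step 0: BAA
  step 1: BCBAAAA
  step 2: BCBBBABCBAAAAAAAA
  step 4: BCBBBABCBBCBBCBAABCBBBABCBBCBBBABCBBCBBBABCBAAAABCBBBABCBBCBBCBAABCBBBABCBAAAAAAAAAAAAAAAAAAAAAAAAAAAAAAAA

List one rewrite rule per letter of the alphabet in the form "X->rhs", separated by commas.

A->AA, B->BCB, C->BBA

  step 1 ⇒ step 2: BCBAAAA ⇒ BCB·BBA·BCB·AA·AA·AA·AA
    A ↦ AA
    B ↦ BCB
    C ↦ BBA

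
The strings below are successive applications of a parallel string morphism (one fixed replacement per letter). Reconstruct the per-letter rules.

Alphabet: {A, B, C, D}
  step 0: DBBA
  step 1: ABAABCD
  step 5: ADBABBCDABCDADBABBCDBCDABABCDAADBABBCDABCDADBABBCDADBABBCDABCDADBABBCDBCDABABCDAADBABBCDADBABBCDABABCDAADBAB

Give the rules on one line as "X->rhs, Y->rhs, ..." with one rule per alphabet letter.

  step 0 ⇒ step 1: DBBA ⇒ AB·A·A·BCD
    A ↦ BCD
    B ↦ A
    D ↦ AB
    C ↦ DB  (constrained at step 1)

A->BCD, B->A, C->DB, D->AB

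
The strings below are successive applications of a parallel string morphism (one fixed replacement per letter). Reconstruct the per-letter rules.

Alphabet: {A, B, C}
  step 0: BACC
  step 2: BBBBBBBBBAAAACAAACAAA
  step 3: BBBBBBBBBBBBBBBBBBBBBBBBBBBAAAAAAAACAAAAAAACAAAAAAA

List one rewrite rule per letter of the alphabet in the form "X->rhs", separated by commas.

A->AA, B->BBB, C->CA

  step 2 ⇒ step 3: BBBBBBBBBAAAACAAACAAA ⇒ BBB·BBB·BBB·BBB·BBB·BBB·BBB·BBB·BBB·AA·AA·AA·AA·CA·AA·AA·AA·CA·AA·AA·AA
    A ↦ AA
    B ↦ BBB
    C ↦ CA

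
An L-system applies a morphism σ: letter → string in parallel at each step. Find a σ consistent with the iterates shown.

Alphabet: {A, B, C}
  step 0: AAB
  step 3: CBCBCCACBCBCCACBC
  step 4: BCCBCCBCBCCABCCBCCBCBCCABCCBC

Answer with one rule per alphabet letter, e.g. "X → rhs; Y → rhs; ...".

A->CA, B->C, C->BC

  step 3 ⇒ step 4: CBCBCCACBCBCCACBC ⇒ BC·C·BC·C·BC·BC·CA·BC·C·BC·C·BC·BC·CA·BC·C·BC
    A ↦ CA
    B ↦ C
    C ↦ BC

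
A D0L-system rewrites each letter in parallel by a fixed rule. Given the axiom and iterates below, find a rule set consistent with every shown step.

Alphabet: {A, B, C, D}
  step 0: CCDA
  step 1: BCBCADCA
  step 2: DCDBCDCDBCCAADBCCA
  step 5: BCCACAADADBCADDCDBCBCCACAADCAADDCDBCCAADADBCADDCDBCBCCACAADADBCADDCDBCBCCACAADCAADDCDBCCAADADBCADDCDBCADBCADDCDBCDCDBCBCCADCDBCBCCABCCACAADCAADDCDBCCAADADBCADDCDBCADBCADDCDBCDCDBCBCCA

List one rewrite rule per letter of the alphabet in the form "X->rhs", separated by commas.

  step 1 ⇒ step 2: BCBCADCA ⇒ DCD·BC·DCD·BC·CA·AD·BC·CA
    A ↦ CA
    B ↦ DCD
    C ↦ BC
    D ↦ AD

A->CA, B->DCD, C->BC, D->AD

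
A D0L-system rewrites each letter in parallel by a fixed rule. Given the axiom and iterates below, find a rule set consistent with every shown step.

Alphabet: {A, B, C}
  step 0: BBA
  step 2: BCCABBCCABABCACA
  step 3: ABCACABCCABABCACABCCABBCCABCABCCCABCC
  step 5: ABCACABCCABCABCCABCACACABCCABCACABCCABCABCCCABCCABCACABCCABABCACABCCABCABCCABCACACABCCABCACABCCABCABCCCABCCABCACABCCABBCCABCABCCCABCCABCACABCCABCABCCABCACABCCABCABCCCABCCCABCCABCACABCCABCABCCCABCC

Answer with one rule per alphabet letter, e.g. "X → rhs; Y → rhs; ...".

A->BCC, B->AB, C->CA

  step 2 ⇒ step 3: BCCABBCCABABCACA ⇒ AB·CA·CA·BCC·AB·AB·CA·CA·BCC·AB·BCC·AB·CA·BCC·CA·BCC
    A ↦ BCC
    B ↦ AB
    C ↦ CA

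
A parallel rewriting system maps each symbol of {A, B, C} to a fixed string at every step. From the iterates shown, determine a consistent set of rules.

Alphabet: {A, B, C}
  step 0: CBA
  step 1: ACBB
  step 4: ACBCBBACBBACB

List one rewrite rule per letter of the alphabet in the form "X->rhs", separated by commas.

  step 0 ⇒ step 1: CBA ⇒ A·CB·B
    A ↦ B
    B ↦ CB
    C ↦ A

A->B, B->CB, C->A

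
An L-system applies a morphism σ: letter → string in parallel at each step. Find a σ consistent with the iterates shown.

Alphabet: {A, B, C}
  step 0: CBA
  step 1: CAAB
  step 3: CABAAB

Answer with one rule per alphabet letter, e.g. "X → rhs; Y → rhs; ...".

A->B, B->A, C->CA

  step 0 ⇒ step 1: CBA ⇒ CA·A·B
    A ↦ B
    B ↦ A
    C ↦ CA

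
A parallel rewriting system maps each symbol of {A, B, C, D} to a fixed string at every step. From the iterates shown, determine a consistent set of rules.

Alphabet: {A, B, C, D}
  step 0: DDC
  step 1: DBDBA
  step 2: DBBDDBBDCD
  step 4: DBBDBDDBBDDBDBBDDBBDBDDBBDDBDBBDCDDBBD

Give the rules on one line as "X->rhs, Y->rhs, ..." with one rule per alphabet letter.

  step 1 ⇒ step 2: DBDBA ⇒ DB·BD·DB·BD·CD
    A ↦ CD
    B ↦ BD
    D ↦ DB
  step 0 ⇒ step 1: DDC ⇒ DB·DB·A
    C ↦ A

A->CD, B->BD, C->A, D->DB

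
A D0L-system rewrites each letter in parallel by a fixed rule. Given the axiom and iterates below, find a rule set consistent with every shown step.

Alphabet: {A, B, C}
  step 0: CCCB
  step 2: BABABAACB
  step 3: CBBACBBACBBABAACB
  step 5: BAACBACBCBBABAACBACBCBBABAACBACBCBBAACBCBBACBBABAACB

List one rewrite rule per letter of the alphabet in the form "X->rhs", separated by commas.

  step 2 ⇒ step 3: BABABAACB ⇒ CB·BA·CB·BA·CB·BA·BA·A·CB
    A ↦ BA
    B ↦ CB
    C ↦ A

A->BA, B->CB, C->A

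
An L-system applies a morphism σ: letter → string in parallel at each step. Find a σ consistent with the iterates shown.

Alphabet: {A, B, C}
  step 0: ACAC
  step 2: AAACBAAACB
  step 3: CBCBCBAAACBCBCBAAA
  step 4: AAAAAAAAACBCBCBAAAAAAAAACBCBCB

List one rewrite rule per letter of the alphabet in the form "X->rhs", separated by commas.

  step 3 ⇒ step 4: CBCBCBAAACBCBCBAAA ⇒ A·AA·A·AA·A·AA·CB·CB·CB·A·AA·A·AA·A·AA·CB·CB·CB
    A ↦ CB
    B ↦ AA
    C ↦ A

A->CB, B->AA, C->A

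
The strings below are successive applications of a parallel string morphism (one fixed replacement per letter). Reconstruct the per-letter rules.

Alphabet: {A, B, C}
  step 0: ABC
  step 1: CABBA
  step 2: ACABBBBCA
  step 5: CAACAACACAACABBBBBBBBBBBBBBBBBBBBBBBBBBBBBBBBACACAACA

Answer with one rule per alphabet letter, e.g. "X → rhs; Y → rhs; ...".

  step 1 ⇒ step 2: CABBA ⇒ A·CA·BB·BB·CA
    A ↦ CA
    B ↦ BB
    C ↦ A

A->CA, B->BB, C->A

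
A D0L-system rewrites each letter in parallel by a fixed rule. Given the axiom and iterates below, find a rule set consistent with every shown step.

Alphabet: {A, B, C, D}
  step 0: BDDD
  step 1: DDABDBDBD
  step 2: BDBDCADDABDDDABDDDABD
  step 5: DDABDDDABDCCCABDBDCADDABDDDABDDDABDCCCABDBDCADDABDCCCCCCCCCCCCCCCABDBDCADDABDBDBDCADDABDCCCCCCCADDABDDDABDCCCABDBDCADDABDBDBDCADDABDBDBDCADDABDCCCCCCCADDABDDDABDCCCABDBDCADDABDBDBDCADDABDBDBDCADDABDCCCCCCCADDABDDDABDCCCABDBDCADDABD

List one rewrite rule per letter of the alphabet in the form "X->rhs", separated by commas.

A->CA, B->DDA, C->CC, D->BD

  step 1 ⇒ step 2: DDABDBDBD ⇒ BD·BD·CA·DDA·BD·DDA·BD·DDA·BD
    A ↦ CA
    B ↦ DDA
    D ↦ BD
    C ↦ CC  (constrained at step 2)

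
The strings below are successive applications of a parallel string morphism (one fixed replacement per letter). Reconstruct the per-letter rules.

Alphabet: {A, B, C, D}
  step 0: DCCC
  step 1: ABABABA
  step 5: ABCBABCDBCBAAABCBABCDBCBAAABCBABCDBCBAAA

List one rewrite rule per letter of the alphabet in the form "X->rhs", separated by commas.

A->D, B->BC, C->BA, D->A

  step 0 ⇒ step 1: DCCC ⇒ A·BA·BA·BA
    C ↦ BA
    D ↦ A
    A ↦ D  (constrained at step 1)
    B ↦ BC  (constrained at step 1)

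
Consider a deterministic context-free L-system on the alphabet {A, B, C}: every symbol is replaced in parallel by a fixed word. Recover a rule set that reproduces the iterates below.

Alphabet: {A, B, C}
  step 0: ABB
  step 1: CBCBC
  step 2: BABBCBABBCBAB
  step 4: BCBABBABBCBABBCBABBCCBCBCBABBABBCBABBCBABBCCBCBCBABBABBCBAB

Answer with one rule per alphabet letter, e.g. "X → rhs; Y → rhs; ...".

A->C, B->BC, C->BAB

  step 1 ⇒ step 2: CBCBC ⇒ BAB·BC·BAB·BC·BAB
    B ↦ BC
    C ↦ BAB
  step 0 ⇒ step 1: ABB ⇒ C·BC·BC
    A ↦ C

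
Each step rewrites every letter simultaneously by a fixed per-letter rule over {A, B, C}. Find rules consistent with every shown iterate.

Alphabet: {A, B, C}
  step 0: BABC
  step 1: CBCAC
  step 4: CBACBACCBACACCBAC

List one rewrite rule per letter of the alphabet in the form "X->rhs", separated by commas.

  step 0 ⇒ step 1: BABC ⇒ C·B·C·AC
    A ↦ B
    B ↦ C
    C ↦ AC

A->B, B->C, C->AC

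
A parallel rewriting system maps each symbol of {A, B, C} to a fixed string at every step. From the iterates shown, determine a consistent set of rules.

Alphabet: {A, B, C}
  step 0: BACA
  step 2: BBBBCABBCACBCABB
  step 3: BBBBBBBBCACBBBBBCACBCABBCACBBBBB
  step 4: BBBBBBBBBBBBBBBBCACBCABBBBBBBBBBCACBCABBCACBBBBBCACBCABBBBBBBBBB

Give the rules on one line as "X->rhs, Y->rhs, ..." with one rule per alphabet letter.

  step 3 ⇒ step 4: BBBBBBBBCACBBBBBCACBCABBCACBBBBB ⇒ BB·BB·BB·BB·BB·BB·BB·BB·CA·CB·CA·BB·BB·BB·BB·BB·CA·CB·CA·BB·CA·CB·BB·BB·CA·CB·CA·BB·BB·BB·BB·BB
    A ↦ CB
    B ↦ BB
    C ↦ CA

A->CB, B->BB, C->CA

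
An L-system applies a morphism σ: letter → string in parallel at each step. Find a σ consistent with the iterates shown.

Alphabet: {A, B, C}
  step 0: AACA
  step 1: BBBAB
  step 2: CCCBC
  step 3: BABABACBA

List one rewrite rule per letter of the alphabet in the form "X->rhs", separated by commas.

  step 2 ⇒ step 3: CCCBC ⇒ BA·BA·BA·C·BA
    B ↦ C
    C ↦ BA
  step 0 ⇒ step 1: AACA ⇒ B·B·BA·B
    A ↦ B

A->B, B->C, C->BA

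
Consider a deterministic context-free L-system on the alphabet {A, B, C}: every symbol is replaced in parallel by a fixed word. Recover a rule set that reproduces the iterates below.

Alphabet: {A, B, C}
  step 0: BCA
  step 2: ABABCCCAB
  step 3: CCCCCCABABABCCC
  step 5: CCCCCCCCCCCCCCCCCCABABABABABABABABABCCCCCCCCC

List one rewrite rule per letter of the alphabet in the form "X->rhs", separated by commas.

A->C, B->CC, C->AB

  step 2 ⇒ step 3: ABABCCCAB ⇒ C·CC·C·CC·AB·AB·AB·C·CC
    A ↦ C
    B ↦ CC
    C ↦ AB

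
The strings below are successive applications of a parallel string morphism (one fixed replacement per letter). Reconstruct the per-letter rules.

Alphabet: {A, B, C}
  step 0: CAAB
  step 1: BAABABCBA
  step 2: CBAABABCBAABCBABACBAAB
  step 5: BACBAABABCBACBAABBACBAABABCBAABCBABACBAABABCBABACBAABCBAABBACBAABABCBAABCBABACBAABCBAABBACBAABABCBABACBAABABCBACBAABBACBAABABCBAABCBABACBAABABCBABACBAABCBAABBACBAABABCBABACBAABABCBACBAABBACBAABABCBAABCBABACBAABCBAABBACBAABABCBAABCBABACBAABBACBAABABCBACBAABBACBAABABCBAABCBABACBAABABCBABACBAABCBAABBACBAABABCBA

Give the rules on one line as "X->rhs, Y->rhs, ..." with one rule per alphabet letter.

  step 1 ⇒ step 2: BAABABCBA ⇒ CBA·AB·AB·CBA·AB·CBA·BA·CBA·AB
    A ↦ AB
    B ↦ CBA
    C ↦ BA

A->AB, B->CBA, C->BA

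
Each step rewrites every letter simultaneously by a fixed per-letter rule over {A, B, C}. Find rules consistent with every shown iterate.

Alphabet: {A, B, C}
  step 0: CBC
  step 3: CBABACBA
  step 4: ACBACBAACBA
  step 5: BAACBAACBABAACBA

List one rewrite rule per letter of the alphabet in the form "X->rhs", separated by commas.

A->BA, B->C, C->A

  step 4 ⇒ step 5: ACBACBAACBA ⇒ BA·A·C·BA·A·C·BA·BA·A·C·BA
    A ↦ BA
    B ↦ C
    C ↦ A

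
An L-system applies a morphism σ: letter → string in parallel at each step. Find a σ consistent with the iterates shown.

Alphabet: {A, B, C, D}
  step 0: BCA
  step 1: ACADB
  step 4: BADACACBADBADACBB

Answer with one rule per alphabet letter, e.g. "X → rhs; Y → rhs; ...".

  step 0 ⇒ step 1: BCA ⇒ AC·AD·B
    A ↦ B
    B ↦ AC
    C ↦ AD
    D ↦ B  (constrained at step 1)

A->B, B->AC, C->AD, D->B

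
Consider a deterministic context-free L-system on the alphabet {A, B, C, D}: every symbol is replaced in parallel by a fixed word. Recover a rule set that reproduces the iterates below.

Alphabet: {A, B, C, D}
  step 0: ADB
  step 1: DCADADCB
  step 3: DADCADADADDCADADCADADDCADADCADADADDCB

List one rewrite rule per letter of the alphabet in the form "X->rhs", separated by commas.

A->DCA, B->DCB, C->D, D->DA

  step 0 ⇒ step 1: ADB ⇒ DCA·DA·DCB
    A ↦ DCA
    B ↦ DCB
    D ↦ DA
    C ↦ D  (constrained at step 1)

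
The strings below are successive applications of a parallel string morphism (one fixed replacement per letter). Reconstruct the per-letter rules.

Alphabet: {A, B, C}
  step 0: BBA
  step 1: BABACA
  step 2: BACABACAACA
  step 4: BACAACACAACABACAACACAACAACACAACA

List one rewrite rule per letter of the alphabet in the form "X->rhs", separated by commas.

  step 1 ⇒ step 2: BABACA ⇒ BA·CA·BA·CA·A·CA
    A ↦ CA
    B ↦ BA
    C ↦ A

A->CA, B->BA, C->A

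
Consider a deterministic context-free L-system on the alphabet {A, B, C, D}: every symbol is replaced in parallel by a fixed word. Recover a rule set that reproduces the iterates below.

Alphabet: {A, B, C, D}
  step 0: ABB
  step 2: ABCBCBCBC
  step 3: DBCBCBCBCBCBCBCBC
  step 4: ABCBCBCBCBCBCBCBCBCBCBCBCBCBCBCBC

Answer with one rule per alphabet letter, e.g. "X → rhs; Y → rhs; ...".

A->D, B->BC, C->BC, D->A

  step 3 ⇒ step 4: DBCBCBCBCBCBCBCBC ⇒ A·BC·BC·BC·BC·BC·BC·BC·BC·BC·BC·BC·BC·BC·BC·BC·BC
    B ↦ BC
    C ↦ BC
    D ↦ A
  step 2 ⇒ step 3: ABCBCBCBC ⇒ D·BC·BC·BC·BC·BC·BC·BC·BC
    A ↦ D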